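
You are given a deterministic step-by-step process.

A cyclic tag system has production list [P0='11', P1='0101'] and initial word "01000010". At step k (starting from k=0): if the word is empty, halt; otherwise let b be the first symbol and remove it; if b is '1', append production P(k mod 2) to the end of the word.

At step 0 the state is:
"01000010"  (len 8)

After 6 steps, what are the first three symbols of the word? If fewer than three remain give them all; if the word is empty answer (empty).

gen 0: "01000010"  (len 8)
gen 1: "1000010"  (len 7)
gen 2: "0000100101"  (len 10)
gen 3: "000100101"  (len 9)
gen 4: "00100101"  (len 8)
gen 5: "0100101"  (len 7)
gen 6: "100101"  (len 6)

100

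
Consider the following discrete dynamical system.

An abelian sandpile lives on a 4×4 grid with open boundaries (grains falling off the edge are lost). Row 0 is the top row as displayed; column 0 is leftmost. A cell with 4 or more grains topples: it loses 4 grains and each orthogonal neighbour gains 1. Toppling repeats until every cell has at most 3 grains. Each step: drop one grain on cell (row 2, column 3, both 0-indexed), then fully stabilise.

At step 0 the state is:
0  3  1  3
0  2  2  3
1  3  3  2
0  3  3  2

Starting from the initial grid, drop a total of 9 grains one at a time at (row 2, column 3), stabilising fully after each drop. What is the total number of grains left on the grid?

k=0  0  3  1  3
0  2  2  3
1  3  3  2
0  3  3  2
k=1  0  3  1  3
0  2  2  3
1  3  3  3
0  3  3  2
k=2  1  1  0  1
1  1  2  2
2  2  3  3
1  1  2  0
k=3  1  1  0  1
1  1  3  3
2  3  0  1
1  1  3  1
k=4  1  1  0  1
1  1  3  3
2  3  0  2
1  1  3  1
k=5  1  1  0  1
1  1  3  3
2  3  0  3
1  1  3  1
k=6  1  1  1  2
1  2  0  1
2  3  2  1
1  1  3  2
k=7  1  1  1  2
1  2  0  1
2  3  2  2
1  1  3  2
k=8  1  1  1  2
1  2  0  1
2  3  2  3
1  1  3  2
k=9  1  1  1  2
1  2  0  2
2  3  3  0
1  1  3  3

26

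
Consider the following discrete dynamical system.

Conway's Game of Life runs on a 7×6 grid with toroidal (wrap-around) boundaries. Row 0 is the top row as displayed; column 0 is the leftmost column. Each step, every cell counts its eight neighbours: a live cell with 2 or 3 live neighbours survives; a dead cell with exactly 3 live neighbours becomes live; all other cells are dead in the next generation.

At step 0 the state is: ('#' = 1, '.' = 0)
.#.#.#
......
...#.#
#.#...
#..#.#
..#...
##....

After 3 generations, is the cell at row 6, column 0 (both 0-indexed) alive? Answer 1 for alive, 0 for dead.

0

[0] .#.#.#
......
...#.#
#.#...
#..#.#
..#...
##....
[1] .##...
#.#...
......
####..
#.##.#
..#..#
##....
[2] ..#...
..#...
#..#..
#..###
.....#
..####
#.....
[3] .#....
.###..
####..
#..#..
..#...
#..###
.##.##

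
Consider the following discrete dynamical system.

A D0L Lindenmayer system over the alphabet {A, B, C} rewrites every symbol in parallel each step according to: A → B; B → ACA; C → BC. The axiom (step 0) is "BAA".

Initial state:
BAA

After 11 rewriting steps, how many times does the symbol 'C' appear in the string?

step 0: BAA
step 1: ACABB
step 2: BBCBACAACA
step 3: ACAACABCACABBCBBBCB
step 4: BBCBBBCBACABCBBCBACAACABCACAACAACABCACA
step 5: ACAACABCACAACAACABCACABBCBACABCACAACABCACABBCBBBCBACABCBBCBBBCBBBCBACABCBBCB
step 6: BBCBBBCBACABCBBCBBBCBBBCBACABCBBCBACAACABCACABBCBACABCBBCB…ACABCACAACABCACAACAACABCACAACAACABCACABBCBACABCACAACABCACA  (len 155)
step 7: ACAACABCACAACAACABCACABBCBACABCACAACABCACAACAACABCACAACAAC…BBCBBBCBBBCBACABCBBCBACAACABCACABBCBACABCBBCBBBCBACABCBBCB  (len 305)
step 8: BBCBBBCBACABCBBCBBBCBBBCBACABCBBCBACAACABCACABBCBACABCBBCB…CABCACABBCBACABCACAACABCACAACAACABCACABBCBACABCACAACABCACA  (len 618)
step 9: ACAACABCACAACAACABCACABBCBACABCACAACABCACAACAACABCACAACAAC…BBCBBBCBBBCBACABCBBCBACAACABCACABBCBACABCBBCBBBCBACABCBBCB  (len 1223)
step 10: BBCBBBCBACABCBBCBBBCBBBCBACABCBBCBACAACABCACABBCBACABCBBCB…CABCACABBCBACABCACAACABCACAACAACABCACABBCBACABCACAACABCACA  (len 2467)
step 11: ACAACABCACAACAACABCACABBCBACABCACAACABCACAACAACABCACAACAAC…BBCBBBCBBBCBACABCBBCBACAACABCACABBCBACABCBBCBBBCBACABCBBCB  (len 4900)

1629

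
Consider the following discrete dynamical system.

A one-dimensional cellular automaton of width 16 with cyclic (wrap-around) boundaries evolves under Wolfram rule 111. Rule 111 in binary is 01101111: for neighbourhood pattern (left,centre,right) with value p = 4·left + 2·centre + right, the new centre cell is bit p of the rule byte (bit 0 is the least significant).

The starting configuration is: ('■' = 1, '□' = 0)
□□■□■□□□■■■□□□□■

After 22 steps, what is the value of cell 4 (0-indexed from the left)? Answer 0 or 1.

1

gen 0: □□■□■□□□■■■□□□□■
gen 1: □■■■■□■■■□■□■■■■
gen 2: ■■□□■■■□■■■■■□□■
gen 3: □■□■■□■■■□□□■□■■
gen 4: ■■■■■■■□■□■■■■■■
gen 5: □□□□□□■■■■■□□□□□
gen 6: ■■■■■■■□□□■□■■■■
gen 7: □□□□□□■□■■■■■□□□
gen 8: ■■■■■■■■■□□□■□■■
gen 9: □□□□□□□□■□■■■■■□
gen 10: ■■■■■■■■■■■□□□■□
gen 11: ■□□□□□□□□□■□■■■■
gen 12: ■□■■■■■■■■■■■□□□
gen 13: ■■■□□□□□□□□□■□■■
gen 14: □□■□■■■■■■■■■■■□
gen 15: ■■■■■□□□□□□□□□■□
gen 16: ■□□□■□■■■■■■■■■■
gen 17: ■□■■■■■□□□□□□□□□
gen 18: ■■■□□□■□■■■■■■■■
gen 19: □□■□■■■■■□□□□□□□
gen 20: ■■■■■□□□■□■■■■■■
gen 21: □□□□■□■■■■■□□□□□
gen 22: ■■■■■■■□□□■□■■■■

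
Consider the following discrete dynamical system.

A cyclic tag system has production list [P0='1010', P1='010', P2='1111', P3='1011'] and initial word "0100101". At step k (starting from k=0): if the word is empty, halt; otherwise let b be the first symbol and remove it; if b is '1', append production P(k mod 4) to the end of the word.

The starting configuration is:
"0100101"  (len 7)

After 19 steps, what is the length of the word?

30

k=0  "0100101"  (len 7)
k=1  "100101"  (len 6)
k=2  "00101010"  (len 8)
k=3  "0101010"  (len 7)
k=4  "101010"  (len 6)
k=5  "010101010"  (len 9)
k=6  "10101010"  (len 8)
k=7  "01010101111"  (len 11)
k=8  "1010101111"  (len 10)
k=9  "0101011111010"  (len 13)
k=10  "101011111010"  (len 12)
k=11  "010111110101111"  (len 15)
k=12  "10111110101111"  (len 14)
k=13  "01111101011111010"  (len 17)
k=14  "1111101011111010"  (len 16)
k=15  "1111010111110101111"  (len 19)
k=16  "1110101111101011111011"  (len 22)
k=17  "1101011111010111110111010"  (len 25)
k=18  "101011111010111110111010010"  (len 27)
k=19  "010111110101111101110100101111"  (len 30)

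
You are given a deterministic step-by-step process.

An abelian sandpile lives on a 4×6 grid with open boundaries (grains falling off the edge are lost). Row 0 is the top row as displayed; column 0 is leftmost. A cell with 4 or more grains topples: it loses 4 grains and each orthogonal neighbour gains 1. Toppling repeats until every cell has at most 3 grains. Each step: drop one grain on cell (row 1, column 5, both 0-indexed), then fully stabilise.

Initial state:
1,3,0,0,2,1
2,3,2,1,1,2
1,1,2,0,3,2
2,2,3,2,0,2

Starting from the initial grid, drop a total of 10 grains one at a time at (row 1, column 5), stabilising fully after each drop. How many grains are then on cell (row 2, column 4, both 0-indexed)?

k=0  1,3,0,0,2,1
2,3,2,1,1,2
1,1,2,0,3,2
2,2,3,2,0,2
k=1  1,3,0,0,2,1
2,3,2,1,1,3
1,1,2,0,3,2
2,2,3,2,0,2
k=2  1,3,0,0,2,2
2,3,2,1,2,0
1,1,2,0,3,3
2,2,3,2,0,2
k=3  1,3,0,0,2,2
2,3,2,1,2,1
1,1,2,0,3,3
2,2,3,2,0,2
k=4  1,3,0,0,2,2
2,3,2,1,2,2
1,1,2,0,3,3
2,2,3,2,0,2
k=5  1,3,0,0,2,2
2,3,2,1,2,3
1,1,2,0,3,3
2,2,3,2,0,2
k=6  1,3,0,0,3,3
2,3,2,2,0,2
1,1,2,1,1,1
2,2,3,2,1,3
k=7  1,3,0,0,3,3
2,3,2,2,0,3
1,1,2,1,1,1
2,2,3,2,1,3
k=8  1,3,0,1,0,1
2,3,2,2,2,1
1,1,2,1,1,2
2,2,3,2,1,3
k=9  1,3,0,1,0,1
2,3,2,2,2,2
1,1,2,1,1,2
2,2,3,2,1,3
k=10  1,3,0,1,0,1
2,3,2,2,2,3
1,1,2,1,1,2
2,2,3,2,1,3

1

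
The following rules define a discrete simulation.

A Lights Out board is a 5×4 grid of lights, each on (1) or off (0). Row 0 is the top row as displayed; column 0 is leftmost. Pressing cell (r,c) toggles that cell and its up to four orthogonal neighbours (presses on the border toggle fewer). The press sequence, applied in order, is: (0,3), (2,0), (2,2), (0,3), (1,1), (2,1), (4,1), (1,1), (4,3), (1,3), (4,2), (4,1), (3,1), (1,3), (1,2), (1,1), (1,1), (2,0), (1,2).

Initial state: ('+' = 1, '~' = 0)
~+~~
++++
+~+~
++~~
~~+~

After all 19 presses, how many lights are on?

10

step 0: ~+~~
++++
+~+~
++~~
~~+~
step 1: ~+++
+++~
+~+~
++~~
~~+~
step 2: ~+++
~++~
~++~
~+~~
~~+~
step 3: ~+++
~+~~
~~~+
~++~
~~+~
step 4: ~+~~
~+~+
~~~+
~++~
~~+~
step 5: ~~~~
+~++
~+~+
~++~
~~+~
step 6: ~~~~
++++
+~++
~~+~
~~+~
step 7: ~~~~
++++
+~++
~++~
++~~
step 8: ~+~~
~~~+
++++
~++~
++~~
step 9: ~+~~
~~~+
++++
~+++
++++
step 10: ~+~+
~~+~
+++~
~+++
++++
step 11: ~+~+
~~+~
+++~
~+~+
+~~~
step 12: ~+~+
~~+~
+++~
~~~+
~++~
step 13: ~+~+
~~+~
+~+~
++++
~~+~
step 14: ~+~~
~~~+
+~++
++++
~~+~
step 15: ~++~
~++~
+~~+
++++
~~+~
step 16: ~~+~
+~~~
++~+
++++
~~+~
step 17: ~++~
~++~
+~~+
++++
~~+~
step 18: ~++~
+++~
~+~+
~+++
~~+~
step 19: ~+~~
+~~+
~+++
~+++
~~+~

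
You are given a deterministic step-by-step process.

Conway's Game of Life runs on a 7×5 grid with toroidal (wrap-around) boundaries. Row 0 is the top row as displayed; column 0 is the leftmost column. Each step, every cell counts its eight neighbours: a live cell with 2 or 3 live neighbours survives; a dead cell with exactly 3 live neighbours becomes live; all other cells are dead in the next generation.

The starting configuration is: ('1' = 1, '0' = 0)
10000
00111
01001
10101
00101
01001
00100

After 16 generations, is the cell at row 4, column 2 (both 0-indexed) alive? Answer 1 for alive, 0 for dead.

0

t=0: 10000
00111
01001
10101
00101
01001
00100
t=1: 01101
01111
01000
00101
00101
11100
11000
t=2: 00001
00001
01001
11100
00101
00111
00011
t=3: 10001
00011
01111
00101
00001
10100
10100
t=4: 11000
01000
01000
01101
11001
10011
10010
t=5: 11101
01100
01000
00111
00000
00110
00110
t=6: 10001
00010
11000
00110
00001
00110
10000
t=7: 10001
01000
01011
11111
00001
00011
11010
t=8: 00101
01110
00000
01000
01000
00110
01110
t=9: 10001
01110
01000
00000
01000
00010
01001
t=10: 00001
01111
01000
00000
00000
10100
00011
t=11: 00000
01111
11010
00000
00000
00011
10011
t=12: 01000
01011
11010
00000
00000
10010
10010
t=13: 01010
01011
11010
00000
00000
00000
11100
t=14: 00010
01010
11010
00000
00000
01000
11100
t=15: 10011
11010
11001
00000
00000
11100
11100
t=16: 00010
00010
01101
10000
01000
10100
00000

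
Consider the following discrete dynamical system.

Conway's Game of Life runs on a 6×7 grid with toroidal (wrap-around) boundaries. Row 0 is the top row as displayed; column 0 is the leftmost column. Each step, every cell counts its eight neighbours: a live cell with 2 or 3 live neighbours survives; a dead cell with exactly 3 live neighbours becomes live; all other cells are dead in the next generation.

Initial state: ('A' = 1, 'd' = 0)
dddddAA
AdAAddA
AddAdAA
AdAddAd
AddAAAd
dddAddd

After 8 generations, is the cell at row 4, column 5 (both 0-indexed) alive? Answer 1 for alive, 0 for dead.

gen 0: dddddAA
AdAAddA
AddAdAA
AdAddAd
AddAAAd
dddAddd
gen 1: AdAAAAA
dAAAddd
dddAdAd
AdAdddd
dAAAdAd
dddAddd
gen 2: AddddAA
AAddddd
dddAAdd
ddddddA
dAdAAdd
Adddddd
gen 3: ddddddd
AAddAAd
Adddddd
ddAddAd
Adddddd
AAddAAd
gen 4: ddddddd
AAddddA
AdddAAd
dAddddA
AdddAAd
AAddddA
gen 5: ddddddd
AAdddAA
dddddAd
dAddddd
dddddAd
AAdddAA
gen 6: ddddddd
AddddAA
dAdddAd
ddddddd
dAdddAd
AddddAA
gen 7: ddddddd
AddddAA
AddddAd
ddddddd
AddddAd
AddddAA
gen 8: ddddddd
AddddAd
AddddAd
ddddddd
AddddAd
AddddAd

1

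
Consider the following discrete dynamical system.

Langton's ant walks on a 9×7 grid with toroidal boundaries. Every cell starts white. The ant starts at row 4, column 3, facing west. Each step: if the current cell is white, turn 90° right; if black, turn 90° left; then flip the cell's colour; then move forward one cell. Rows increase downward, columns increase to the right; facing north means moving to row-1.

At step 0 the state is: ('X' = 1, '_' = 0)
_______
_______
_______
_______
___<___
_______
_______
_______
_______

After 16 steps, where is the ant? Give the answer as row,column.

gen 0: _______
_______
_______
_______
___<___
_______
_______
_______
_______
gen 1: _______
_______
_______
___^___
___X___
_______
_______
_______
_______
gen 2: _______
_______
_______
___X>__
___X___
_______
_______
_______
_______
gen 3: _______
_______
_______
___XX__
___Xv__
_______
_______
_______
_______
gen 4: _______
_______
_______
___XX__
___<X__
_______
_______
_______
_______
gen 5: _______
_______
_______
___XX__
____X__
___v___
_______
_______
_______
gen 6: _______
_______
_______
___XX__
____X__
__<X___
_______
_______
_______
gen 7: _______
_______
_______
___XX__
__^_X__
__XX___
_______
_______
_______
gen 8: _______
_______
_______
___XX__
__X>X__
__XX___
_______
_______
_______
gen 9: _______
_______
_______
___XX__
__XXX__
__Xv___
_______
_______
_______
gen 10: _______
_______
_______
___XX__
__XXX__
__X_>__
_______
_______
_______
gen 11: _______
_______
_______
___XX__
__XXX__
__X_X__
____v__
_______
_______
gen 12: _______
_______
_______
___XX__
__XXX__
__X_X__
___<X__
_______
_______
gen 13: _______
_______
_______
___XX__
__XXX__
__X^X__
___XX__
_______
_______
gen 14: _______
_______
_______
___XX__
__XXX__
__XX>__
___XX__
_______
_______
gen 15: _______
_______
_______
___XX__
__XX^__
__XX___
___XX__
_______
_______
gen 16: _______
_______
_______
___XX__
__X<___
__XX___
___XX__
_______
_______

4,3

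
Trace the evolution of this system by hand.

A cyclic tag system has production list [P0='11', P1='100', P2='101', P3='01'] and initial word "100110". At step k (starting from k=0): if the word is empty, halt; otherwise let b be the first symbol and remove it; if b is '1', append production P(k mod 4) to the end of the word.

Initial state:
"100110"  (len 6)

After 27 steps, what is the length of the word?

t=0: "100110"  (len 6)
t=1: "0011011"  (len 7)
t=2: "011011"  (len 6)
t=3: "11011"  (len 5)
t=4: "101101"  (len 6)
t=5: "0110111"  (len 7)
t=6: "110111"  (len 6)
t=7: "10111101"  (len 8)
t=8: "011110101"  (len 9)
t=9: "11110101"  (len 8)
t=10: "1110101100"  (len 10)
t=11: "110101100101"  (len 12)
t=12: "1010110010101"  (len 13)
t=13: "01011001010111"  (len 14)
t=14: "1011001010111"  (len 13)
t=15: "011001010111101"  (len 15)
t=16: "11001010111101"  (len 14)
t=17: "100101011110111"  (len 15)
t=18: "00101011110111100"  (len 17)
t=19: "0101011110111100"  (len 16)
t=20: "101011110111100"  (len 15)
t=21: "0101111011110011"  (len 16)
t=22: "101111011110011"  (len 15)
t=23: "01111011110011101"  (len 17)
t=24: "1111011110011101"  (len 16)
t=25: "11101111001110111"  (len 17)
t=26: "1101111001110111100"  (len 19)
t=27: "101111001110111100101"  (len 21)

21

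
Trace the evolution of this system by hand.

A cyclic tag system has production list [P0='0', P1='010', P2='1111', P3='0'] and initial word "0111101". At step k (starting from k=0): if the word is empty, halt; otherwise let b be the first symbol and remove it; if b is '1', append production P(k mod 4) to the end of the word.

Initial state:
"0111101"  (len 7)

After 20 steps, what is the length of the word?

19

gen 0: "0111101"  (len 7)
gen 1: "111101"  (len 6)
gen 2: "11101010"  (len 8)
gen 3: "11010101111"  (len 11)
gen 4: "10101011110"  (len 11)
gen 5: "01010111100"  (len 11)
gen 6: "1010111100"  (len 10)
gen 7: "0101111001111"  (len 13)
gen 8: "101111001111"  (len 12)
gen 9: "011110011110"  (len 12)
gen 10: "11110011110"  (len 11)
gen 11: "11100111101111"  (len 14)
gen 12: "11001111011110"  (len 14)
gen 13: "10011110111100"  (len 14)
gen 14: "0011110111100010"  (len 16)
gen 15: "011110111100010"  (len 15)
gen 16: "11110111100010"  (len 14)
gen 17: "11101111000100"  (len 14)
gen 18: "1101111000100010"  (len 16)
gen 19: "1011110001000101111"  (len 19)
gen 20: "0111100010001011110"  (len 19)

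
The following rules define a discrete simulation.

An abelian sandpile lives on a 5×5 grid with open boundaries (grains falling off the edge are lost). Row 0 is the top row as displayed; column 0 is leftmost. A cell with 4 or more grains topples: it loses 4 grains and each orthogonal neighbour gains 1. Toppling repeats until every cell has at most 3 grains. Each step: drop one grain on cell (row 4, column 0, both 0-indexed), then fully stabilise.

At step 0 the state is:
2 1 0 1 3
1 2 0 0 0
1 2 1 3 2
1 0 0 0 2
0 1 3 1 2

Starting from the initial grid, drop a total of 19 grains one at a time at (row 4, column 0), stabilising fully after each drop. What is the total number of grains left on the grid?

35

k=0  2 1 0 1 3
1 2 0 0 0
1 2 1 3 2
1 0 0 0 2
0 1 3 1 2
k=1  2 1 0 1 3
1 2 0 0 0
1 2 1 3 2
1 0 0 0 2
1 1 3 1 2
k=2  2 1 0 1 3
1 2 0 0 0
1 2 1 3 2
1 0 0 0 2
2 1 3 1 2
k=3  2 1 0 1 3
1 2 0 0 0
1 2 1 3 2
1 0 0 0 2
3 1 3 1 2
k=4  2 1 0 1 3
1 2 0 0 0
1 2 1 3 2
2 0 0 0 2
0 2 3 1 2
k=5  2 1 0 1 3
1 2 0 0 0
1 2 1 3 2
2 0 0 0 2
1 2 3 1 2
k=6  2 1 0 1 3
1 2 0 0 0
1 2 1 3 2
2 0 0 0 2
2 2 3 1 2
k=7  2 1 0 1 3
1 2 0 0 0
1 2 1 3 2
2 0 0 0 2
3 2 3 1 2
k=8  2 1 0 1 3
1 2 0 0 0
1 2 1 3 2
3 0 0 0 2
0 3 3 1 2
k=9  2 1 0 1 3
1 2 0 0 0
1 2 1 3 2
3 0 0 0 2
1 3 3 1 2
k=10  2 1 0 1 3
1 2 0 0 0
1 2 1 3 2
3 0 0 0 2
2 3 3 1 2
k=11  2 1 0 1 3
1 2 0 0 0
1 2 1 3 2
3 0 0 0 2
3 3 3 1 2
k=12  2 1 0 1 3
1 2 0 0 0
2 2 1 3 2
0 2 1 0 2
2 1 0 2 2
k=13  2 1 0 1 3
1 2 0 0 0
2 2 1 3 2
0 2 1 0 2
3 1 0 2 2
k=14  2 1 0 1 3
1 2 0 0 0
2 2 1 3 2
1 2 1 0 2
0 2 0 2 2
k=15  2 1 0 1 3
1 2 0 0 0
2 2 1 3 2
1 2 1 0 2
1 2 0 2 2
k=16  2 1 0 1 3
1 2 0 0 0
2 2 1 3 2
1 2 1 0 2
2 2 0 2 2
k=17  2 1 0 1 3
1 2 0 0 0
2 2 1 3 2
1 2 1 0 2
3 2 0 2 2
k=18  2 1 0 1 3
1 2 0 0 0
2 2 1 3 2
2 2 1 0 2
0 3 0 2 2
k=19  2 1 0 1 3
1 2 0 0 0
2 2 1 3 2
2 2 1 0 2
1 3 0 2 2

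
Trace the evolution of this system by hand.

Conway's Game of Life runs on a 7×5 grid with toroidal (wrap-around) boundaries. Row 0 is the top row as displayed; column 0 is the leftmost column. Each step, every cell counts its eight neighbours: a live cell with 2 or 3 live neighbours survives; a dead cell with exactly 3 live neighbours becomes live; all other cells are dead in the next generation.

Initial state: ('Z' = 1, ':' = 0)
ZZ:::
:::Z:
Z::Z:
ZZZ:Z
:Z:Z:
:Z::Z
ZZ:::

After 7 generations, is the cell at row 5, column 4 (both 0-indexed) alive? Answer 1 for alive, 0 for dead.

0

gen 0: ZZ:::
:::Z:
Z::Z:
ZZZ:Z
:Z:Z:
:Z::Z
ZZ:::
gen 1: ZZZ:Z
ZZZ::
Z::Z:
:::::
:::Z:
:Z::Z
::Z:Z
gen 2: ::::Z
:::::
Z:Z:Z
::::Z
:::::
Z:Z:Z
::Z:Z
gen 3: :::Z:
Z::ZZ
Z::ZZ
Z::ZZ
Z::ZZ
ZZ::Z
:Z::Z
gen 4: ::ZZ:
Z:Z::
:ZZ::
:ZZ::
::Z::
:ZZ::
:ZZZZ
gen 5: Z::::
:::::
Z::Z:
:::Z:
:::Z:
Z::::
Z:::Z
gen 6: Z:::Z
::::Z
::::Z
::ZZ:
::::Z
Z::::
ZZ::Z
gen 7: :Z:Z:
:::ZZ
::::Z
:::ZZ
:::ZZ
:Z:::
:Z:::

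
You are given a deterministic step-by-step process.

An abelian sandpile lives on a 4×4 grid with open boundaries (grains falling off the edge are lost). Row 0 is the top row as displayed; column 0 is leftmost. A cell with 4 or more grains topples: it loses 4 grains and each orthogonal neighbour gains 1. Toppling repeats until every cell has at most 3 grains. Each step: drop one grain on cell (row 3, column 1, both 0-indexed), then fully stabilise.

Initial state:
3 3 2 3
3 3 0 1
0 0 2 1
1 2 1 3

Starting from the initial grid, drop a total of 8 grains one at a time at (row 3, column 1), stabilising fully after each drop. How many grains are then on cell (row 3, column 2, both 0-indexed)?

3

t=0: 3 3 2 3
3 3 0 1
0 0 2 1
1 2 1 3
t=1: 3 3 2 3
3 3 0 1
0 0 2 1
1 3 1 3
t=2: 3 3 2 3
3 3 0 1
0 1 2 1
2 0 2 3
t=3: 3 3 2 3
3 3 0 1
0 1 2 1
2 1 2 3
t=4: 3 3 2 3
3 3 0 1
0 1 2 1
2 2 2 3
t=5: 3 3 2 3
3 3 0 1
0 1 2 1
2 3 2 3
t=6: 3 3 2 3
3 3 0 1
0 2 2 1
3 0 3 3
t=7: 3 3 2 3
3 3 0 1
0 2 2 1
3 1 3 3
t=8: 3 3 2 3
3 3 0 1
0 2 2 1
3 2 3 3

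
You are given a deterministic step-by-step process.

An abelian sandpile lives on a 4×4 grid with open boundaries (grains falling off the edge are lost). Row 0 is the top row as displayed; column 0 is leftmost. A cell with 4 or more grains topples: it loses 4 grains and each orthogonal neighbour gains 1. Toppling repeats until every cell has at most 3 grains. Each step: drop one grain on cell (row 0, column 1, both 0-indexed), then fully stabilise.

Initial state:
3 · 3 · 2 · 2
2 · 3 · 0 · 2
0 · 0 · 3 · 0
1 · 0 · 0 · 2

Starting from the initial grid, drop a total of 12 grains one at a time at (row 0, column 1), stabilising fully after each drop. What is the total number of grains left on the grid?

24

0) 3 · 3 · 2 · 2
2 · 3 · 0 · 2
0 · 0 · 3 · 0
1 · 0 · 0 · 2
1) 1 · 2 · 3 · 2
0 · 1 · 1 · 2
1 · 1 · 3 · 0
1 · 0 · 0 · 2
2) 1 · 3 · 3 · 2
0 · 1 · 1 · 2
1 · 1 · 3 · 0
1 · 0 · 0 · 2
3) 2 · 1 · 0 · 3
0 · 2 · 2 · 2
1 · 1 · 3 · 0
1 · 0 · 0 · 2
4) 2 · 2 · 0 · 3
0 · 2 · 2 · 2
1 · 1 · 3 · 0
1 · 0 · 0 · 2
5) 2 · 3 · 0 · 3
0 · 2 · 2 · 2
1 · 1 · 3 · 0
1 · 0 · 0 · 2
6) 3 · 0 · 1 · 3
0 · 3 · 2 · 2
1 · 1 · 3 · 0
1 · 0 · 0 · 2
7) 3 · 1 · 1 · 3
0 · 3 · 2 · 2
1 · 1 · 3 · 0
1 · 0 · 0 · 2
8) 3 · 2 · 1 · 3
0 · 3 · 2 · 2
1 · 1 · 3 · 0
1 · 0 · 0 · 2
9) 3 · 3 · 1 · 3
0 · 3 · 2 · 2
1 · 1 · 3 · 0
1 · 0 · 0 · 2
10) 0 · 2 · 2 · 3
2 · 0 · 3 · 2
1 · 2 · 3 · 0
1 · 0 · 0 · 2
11) 0 · 3 · 2 · 3
2 · 0 · 3 · 2
1 · 2 · 3 · 0
1 · 0 · 0 · 2
12) 1 · 0 · 3 · 3
2 · 1 · 3 · 2
1 · 2 · 3 · 0
1 · 0 · 0 · 2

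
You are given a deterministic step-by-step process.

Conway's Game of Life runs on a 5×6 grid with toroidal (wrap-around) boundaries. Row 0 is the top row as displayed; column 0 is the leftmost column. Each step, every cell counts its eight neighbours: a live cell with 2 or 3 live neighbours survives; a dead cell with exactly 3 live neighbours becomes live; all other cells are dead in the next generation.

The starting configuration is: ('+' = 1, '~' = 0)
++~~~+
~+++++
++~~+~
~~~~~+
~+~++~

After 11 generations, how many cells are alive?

step 0: ++~~~+
~+++++
++~~+~
~~~~~+
~+~++~
step 1: ~~~~~~
~~~+~~
~+~~~~
~+++~+
~++~+~
step 2: ~~++~~
~~~~~~
++~++~
~~~++~
++~~+~
step 3: ~+++~~
~+~~+~
~~++++
~~~~~~
~+~~++
step 4: ~+~+~+
++~~~+
~~++++
+~+~~~
++~++~
step 5: ~~~+~~
~+~~~~
~~+++~
+~~~~~
~~~++~
step 6: ~~+++~
~~~~+~
~+++~~
~~+~~+
~~~++~
step 7: ~~+~~+
~+~~+~
~++++~
~+~~~~
~~~~~+
step 8: +~~~++
++~~++
++~++~
++~++~
+~~~~~
step 9: ~~~~+~
~~+~~~
~~~~~~
~~~++~
~~~+~~
step 10: ~~~+~~
~~~~~~
~~~+~~
~~~++~
~~~+~~
step 11: ~~~~~~
~~~~~~
~~~++~
~~+++~
~~++~~

7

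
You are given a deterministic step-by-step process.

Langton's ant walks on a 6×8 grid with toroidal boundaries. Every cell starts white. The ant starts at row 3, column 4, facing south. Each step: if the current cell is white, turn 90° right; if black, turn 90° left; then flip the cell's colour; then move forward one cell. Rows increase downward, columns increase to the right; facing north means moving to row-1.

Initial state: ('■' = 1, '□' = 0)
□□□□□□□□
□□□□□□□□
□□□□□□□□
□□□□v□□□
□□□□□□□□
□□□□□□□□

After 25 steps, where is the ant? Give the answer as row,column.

1,5

0) □□□□□□□□
□□□□□□□□
□□□□□□□□
□□□□v□□□
□□□□□□□□
□□□□□□□□
1) □□□□□□□□
□□□□□□□□
□□□□□□□□
□□□<■□□□
□□□□□□□□
□□□□□□□□
2) □□□□□□□□
□□□□□□□□
□□□^□□□□
□□□■■□□□
□□□□□□□□
□□□□□□□□
3) □□□□□□□□
□□□□□□□□
□□□■>□□□
□□□■■□□□
□□□□□□□□
□□□□□□□□
4) □□□□□□□□
□□□□□□□□
□□□■■□□□
□□□■v□□□
□□□□□□□□
□□□□□□□□
5) □□□□□□□□
□□□□□□□□
□□□■■□□□
□□□■□>□□
□□□□□□□□
□□□□□□□□
6) □□□□□□□□
□□□□□□□□
□□□■■□□□
□□□■□■□□
□□□□□v□□
□□□□□□□□
7) □□□□□□□□
□□□□□□□□
□□□■■□□□
□□□■□■□□
□□□□<■□□
□□□□□□□□
8) □□□□□□□□
□□□□□□□□
□□□■■□□□
□□□■^■□□
□□□□■■□□
□□□□□□□□
9) □□□□□□□□
□□□□□□□□
□□□■■□□□
□□□■■>□□
□□□□■■□□
□□□□□□□□
10) □□□□□□□□
□□□□□□□□
□□□■■^□□
□□□■■□□□
□□□□■■□□
□□□□□□□□
11) □□□□□□□□
□□□□□□□□
□□□■■■>□
□□□■■□□□
□□□□■■□□
□□□□□□□□
12) □□□□□□□□
□□□□□□□□
□□□■■■■□
□□□■■□v□
□□□□■■□□
□□□□□□□□
13) □□□□□□□□
□□□□□□□□
□□□■■■■□
□□□■■<■□
□□□□■■□□
□□□□□□□□
14) □□□□□□□□
□□□□□□□□
□□□■■^■□
□□□■■■■□
□□□□■■□□
□□□□□□□□
15) □□□□□□□□
□□□□□□□□
□□□■<□■□
□□□■■■■□
□□□□■■□□
□□□□□□□□
16) □□□□□□□□
□□□□□□□□
□□□■□□■□
□□□■v■■□
□□□□■■□□
□□□□□□□□
17) □□□□□□□□
□□□□□□□□
□□□■□□■□
□□□■□>■□
□□□□■■□□
□□□□□□□□
18) □□□□□□□□
□□□□□□□□
□□□■□^■□
□□□■□□■□
□□□□■■□□
□□□□□□□□
19) □□□□□□□□
□□□□□□□□
□□□■□■>□
□□□■□□■□
□□□□■■□□
□□□□□□□□
20) □□□□□□□□
□□□□□□^□
□□□■□■□□
□□□■□□■□
□□□□■■□□
□□□□□□□□
21) □□□□□□□□
□□□□□□■>
□□□■□■□□
□□□■□□■□
□□□□■■□□
□□□□□□□□
22) □□□□□□□□
□□□□□□■■
□□□■□■□v
□□□■□□■□
□□□□■■□□
□□□□□□□□
23) □□□□□□□□
□□□□□□■■
□□□■□■<■
□□□■□□■□
□□□□■■□□
□□□□□□□□
24) □□□□□□□□
□□□□□□^■
□□□■□■■■
□□□■□□■□
□□□□■■□□
□□□□□□□□
25) □□□□□□□□
□□□□□<□■
□□□■□■■■
□□□■□□■□
□□□□■■□□
□□□□□□□□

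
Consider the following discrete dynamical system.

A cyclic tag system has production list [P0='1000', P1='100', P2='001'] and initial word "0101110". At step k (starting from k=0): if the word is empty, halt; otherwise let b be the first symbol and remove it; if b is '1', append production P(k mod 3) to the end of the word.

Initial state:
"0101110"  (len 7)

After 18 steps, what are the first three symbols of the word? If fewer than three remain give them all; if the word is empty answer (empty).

011

0) "0101110"  (len 7)
1) "101110"  (len 6)
2) "01110100"  (len 8)
3) "1110100"  (len 7)
4) "1101001000"  (len 10)
5) "101001000100"  (len 12)
6) "01001000100001"  (len 14)
7) "1001000100001"  (len 13)
8) "001000100001100"  (len 15)
9) "01000100001100"  (len 14)
10) "1000100001100"  (len 13)
11) "000100001100100"  (len 15)
12) "00100001100100"  (len 14)
13) "0100001100100"  (len 13)
14) "100001100100"  (len 12)
15) "00001100100001"  (len 14)
16) "0001100100001"  (len 13)
17) "001100100001"  (len 12)
18) "01100100001"  (len 11)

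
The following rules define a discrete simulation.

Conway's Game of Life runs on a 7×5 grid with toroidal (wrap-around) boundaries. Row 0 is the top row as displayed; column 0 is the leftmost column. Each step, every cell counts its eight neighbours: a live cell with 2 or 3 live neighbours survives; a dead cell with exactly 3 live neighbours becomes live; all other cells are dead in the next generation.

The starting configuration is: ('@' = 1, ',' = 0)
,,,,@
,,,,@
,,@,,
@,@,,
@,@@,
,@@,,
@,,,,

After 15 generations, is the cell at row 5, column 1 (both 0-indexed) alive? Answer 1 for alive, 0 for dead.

0) ,,,,@
,,,,@
,,@,,
@,@,,
@,@@,
,@@,,
@,,,,
1) @,,,@
,,,@,
,@,@,
,,@,@
@,,@@
@,@@@
@@,,,
2) @@,,@
@,@@,
,,,@@
,@@,,
,,,,,
,,@,,
,,@,,
3) @,,,@
,,@,,
@,,,@
,,@@,
,@@,,
,,,,,
@,@@,
4) @,@,@
,@,@,
,@@,@
@,@@@
,@@@,
,,,@,
@@,@,
5) ,,,,,
,,,,,
,,,,,
,,,,,
@@,,,
@,,@,
@@,@,
6) ,,,,,
,,,,,
,,,,,
,,,,,
@@,,@
,,,,,
@@@,,
7) ,@,,,
,,,,,
,,,,,
@,,,,
@,,,,
,,@,@
,@,,,
8) ,,,,,
,,,,,
,,,,,
,,,,,
@@,,@
@@,,,
@@@,,
9) ,@,,,
,,,,,
,,,,,
@,,,,
,@,,@
,,,,,
@,@,,
10) ,@,,,
,,,,,
,,,,,
@,,,,
@,,,,
@@,,,
,@,,,
11) ,,,,,
,,,,,
,,,,,
,,,,,
@,,,@
@@,,,
,@@,,
12) ,,,,,
,,,,,
,,,,,
,,,,,
@@,,@
,,@,@
@@@,,
13) ,@,,,
,,,,,
,,,,,
@,,,,
@@,@@
,,@,@
@@@@,
14) @@,,,
,,,,,
,,,,,
@@,,,
,@@@,
,,,,,
@,,@@
15) @@,,,
,,,,,
,,,,,
@@,,,
@@@,,
@@,,,
@@,,@

1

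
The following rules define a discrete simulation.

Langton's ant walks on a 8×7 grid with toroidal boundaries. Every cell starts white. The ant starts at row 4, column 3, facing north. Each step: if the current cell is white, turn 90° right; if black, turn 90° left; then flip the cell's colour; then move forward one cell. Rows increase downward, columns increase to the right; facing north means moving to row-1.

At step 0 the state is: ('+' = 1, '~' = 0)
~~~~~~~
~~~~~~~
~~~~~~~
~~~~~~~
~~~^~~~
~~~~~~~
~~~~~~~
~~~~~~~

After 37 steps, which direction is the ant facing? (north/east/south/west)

gen 0: ~~~~~~~
~~~~~~~
~~~~~~~
~~~~~~~
~~~^~~~
~~~~~~~
~~~~~~~
~~~~~~~
gen 1: ~~~~~~~
~~~~~~~
~~~~~~~
~~~~~~~
~~~+>~~
~~~~~~~
~~~~~~~
~~~~~~~
gen 2: ~~~~~~~
~~~~~~~
~~~~~~~
~~~~~~~
~~~++~~
~~~~v~~
~~~~~~~
~~~~~~~
gen 3: ~~~~~~~
~~~~~~~
~~~~~~~
~~~~~~~
~~~++~~
~~~<+~~
~~~~~~~
~~~~~~~
gen 4: ~~~~~~~
~~~~~~~
~~~~~~~
~~~~~~~
~~~^+~~
~~~++~~
~~~~~~~
~~~~~~~
gen 5: ~~~~~~~
~~~~~~~
~~~~~~~
~~~~~~~
~~<~+~~
~~~++~~
~~~~~~~
~~~~~~~
gen 6: ~~~~~~~
~~~~~~~
~~~~~~~
~~^~~~~
~~+~+~~
~~~++~~
~~~~~~~
~~~~~~~
gen 7: ~~~~~~~
~~~~~~~
~~~~~~~
~~+>~~~
~~+~+~~
~~~++~~
~~~~~~~
~~~~~~~
gen 8: ~~~~~~~
~~~~~~~
~~~~~~~
~~++~~~
~~+v+~~
~~~++~~
~~~~~~~
~~~~~~~
gen 9: ~~~~~~~
~~~~~~~
~~~~~~~
~~++~~~
~~<++~~
~~~++~~
~~~~~~~
~~~~~~~
gen 10: ~~~~~~~
~~~~~~~
~~~~~~~
~~++~~~
~~~++~~
~~v++~~
~~~~~~~
~~~~~~~
gen 11: ~~~~~~~
~~~~~~~
~~~~~~~
~~++~~~
~~~++~~
~<+++~~
~~~~~~~
~~~~~~~
gen 12: ~~~~~~~
~~~~~~~
~~~~~~~
~~++~~~
~^~++~~
~++++~~
~~~~~~~
~~~~~~~
gen 13: ~~~~~~~
~~~~~~~
~~~~~~~
~~++~~~
~+>++~~
~++++~~
~~~~~~~
~~~~~~~
gen 14: ~~~~~~~
~~~~~~~
~~~~~~~
~~++~~~
~++++~~
~+v++~~
~~~~~~~
~~~~~~~
gen 15: ~~~~~~~
~~~~~~~
~~~~~~~
~~++~~~
~++++~~
~+~>+~~
~~~~~~~
~~~~~~~
gen 16: ~~~~~~~
~~~~~~~
~~~~~~~
~~++~~~
~++^+~~
~+~~+~~
~~~~~~~
~~~~~~~
gen 17: ~~~~~~~
~~~~~~~
~~~~~~~
~~++~~~
~+<~+~~
~+~~+~~
~~~~~~~
~~~~~~~
gen 18: ~~~~~~~
~~~~~~~
~~~~~~~
~~++~~~
~+~~+~~
~+v~+~~
~~~~~~~
~~~~~~~
gen 19: ~~~~~~~
~~~~~~~
~~~~~~~
~~++~~~
~+~~+~~
~<+~+~~
~~~~~~~
~~~~~~~
gen 20: ~~~~~~~
~~~~~~~
~~~~~~~
~~++~~~
~+~~+~~
~~+~+~~
~v~~~~~
~~~~~~~
gen 21: ~~~~~~~
~~~~~~~
~~~~~~~
~~++~~~
~+~~+~~
~~+~+~~
<+~~~~~
~~~~~~~
gen 22: ~~~~~~~
~~~~~~~
~~~~~~~
~~++~~~
~+~~+~~
^~+~+~~
++~~~~~
~~~~~~~
gen 23: ~~~~~~~
~~~~~~~
~~~~~~~
~~++~~~
~+~~+~~
+>+~+~~
++~~~~~
~~~~~~~
gen 24: ~~~~~~~
~~~~~~~
~~~~~~~
~~++~~~
~+~~+~~
+++~+~~
+v~~~~~
~~~~~~~
gen 25: ~~~~~~~
~~~~~~~
~~~~~~~
~~++~~~
~+~~+~~
+++~+~~
+~>~~~~
~~~~~~~
gen 26: ~~~~~~~
~~~~~~~
~~~~~~~
~~++~~~
~+~~+~~
+++~+~~
+~+~~~~
~~v~~~~
gen 27: ~~~~~~~
~~~~~~~
~~~~~~~
~~++~~~
~+~~+~~
+++~+~~
+~+~~~~
~<+~~~~
gen 28: ~~~~~~~
~~~~~~~
~~~~~~~
~~++~~~
~+~~+~~
+++~+~~
+^+~~~~
~++~~~~
gen 29: ~~~~~~~
~~~~~~~
~~~~~~~
~~++~~~
~+~~+~~
+++~+~~
++>~~~~
~++~~~~
gen 30: ~~~~~~~
~~~~~~~
~~~~~~~
~~++~~~
~+~~+~~
++^~+~~
++~~~~~
~++~~~~
gen 31: ~~~~~~~
~~~~~~~
~~~~~~~
~~++~~~
~+~~+~~
+<~~+~~
++~~~~~
~++~~~~
gen 32: ~~~~~~~
~~~~~~~
~~~~~~~
~~++~~~
~+~~+~~
+~~~+~~
+v~~~~~
~++~~~~
gen 33: ~~~~~~~
~~~~~~~
~~~~~~~
~~++~~~
~+~~+~~
+~~~+~~
+~>~~~~
~++~~~~
gen 34: ~~~~~~~
~~~~~~~
~~~~~~~
~~++~~~
~+~~+~~
+~~~+~~
+~+~~~~
~+v~~~~
gen 35: ~~~~~~~
~~~~~~~
~~~~~~~
~~++~~~
~+~~+~~
+~~~+~~
+~+~~~~
~+~>~~~
gen 36: ~~~v~~~
~~~~~~~
~~~~~~~
~~++~~~
~+~~+~~
+~~~+~~
+~+~~~~
~+~+~~~
gen 37: ~~<+~~~
~~~~~~~
~~~~~~~
~~++~~~
~+~~+~~
+~~~+~~
+~+~~~~
~+~+~~~

west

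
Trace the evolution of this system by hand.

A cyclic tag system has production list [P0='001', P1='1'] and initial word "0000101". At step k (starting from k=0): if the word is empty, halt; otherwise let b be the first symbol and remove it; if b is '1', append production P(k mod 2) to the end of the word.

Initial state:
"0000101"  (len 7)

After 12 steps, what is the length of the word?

k=0  "0000101"  (len 7)
k=1  "000101"  (len 6)
k=2  "00101"  (len 5)
k=3  "0101"  (len 4)
k=4  "101"  (len 3)
k=5  "01001"  (len 5)
k=6  "1001"  (len 4)
k=7  "001001"  (len 6)
k=8  "01001"  (len 5)
k=9  "1001"  (len 4)
k=10  "0011"  (len 4)
k=11  "011"  (len 3)
k=12  "11"  (len 2)

2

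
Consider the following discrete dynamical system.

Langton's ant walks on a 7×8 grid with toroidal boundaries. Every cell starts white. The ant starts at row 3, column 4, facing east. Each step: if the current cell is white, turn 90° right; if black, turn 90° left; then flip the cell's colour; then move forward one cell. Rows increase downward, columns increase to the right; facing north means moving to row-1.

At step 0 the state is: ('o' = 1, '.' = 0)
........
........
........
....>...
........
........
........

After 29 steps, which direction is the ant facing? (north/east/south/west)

south

[0] ........
........
........
....>...
........
........
........
[1] ........
........
........
....o...
....v...
........
........
[2] ........
........
........
....o...
...<o...
........
........
[3] ........
........
........
...^o...
...oo...
........
........
[4] ........
........
........
...o>...
...oo...
........
........
[5] ........
........
....^...
...o....
...oo...
........
........
[6] ........
........
....o>..
...o....
...oo...
........
........
[7] ........
........
....oo..
...o.v..
...oo...
........
........
[8] ........
........
....oo..
...o<o..
...oo...
........
........
[9] ........
........
....^o..
...ooo..
...oo...
........
........
[10] ........
........
...<.o..
...ooo..
...oo...
........
........
[11] ........
...^....
...o.o..
...ooo..
...oo...
........
........
[12] ........
...o>...
...o.o..
...ooo..
...oo...
........
........
[13] ........
...oo...
...ovo..
...ooo..
...oo...
........
........
[14] ........
...oo...
...<oo..
...ooo..
...oo...
........
........
[15] ........
...oo...
....oo..
...voo..
...oo...
........
........
[16] ........
...oo...
....oo..
....>o..
...oo...
........
........
[17] ........
...oo...
....^o..
.....o..
...oo...
........
........
[18] ........
...oo...
...<.o..
.....o..
...oo...
........
........
[19] ........
...^o...
...o.o..
.....o..
...oo...
........
........
[20] ........
..<.o...
...o.o..
.....o..
...oo...
........
........
[21] ..^.....
..o.o...
...o.o..
.....o..
...oo...
........
........
[22] ..o>....
..o.o...
...o.o..
.....o..
...oo...
........
........
[23] ..oo....
..ovo...
...o.o..
.....o..
...oo...
........
........
[24] ..oo....
..<oo...
...o.o..
.....o..
...oo...
........
........
[25] ..oo....
...oo...
..vo.o..
.....o..
...oo...
........
........
[26] ..oo....
...oo...
.<oo.o..
.....o..
...oo...
........
........
[27] ..oo....
.^.oo...
.ooo.o..
.....o..
...oo...
........
........
[28] ..oo....
.o>oo...
.ooo.o..
.....o..
...oo...
........
........
[29] ..oo....
.oooo...
.ovo.o..
.....o..
...oo...
........
........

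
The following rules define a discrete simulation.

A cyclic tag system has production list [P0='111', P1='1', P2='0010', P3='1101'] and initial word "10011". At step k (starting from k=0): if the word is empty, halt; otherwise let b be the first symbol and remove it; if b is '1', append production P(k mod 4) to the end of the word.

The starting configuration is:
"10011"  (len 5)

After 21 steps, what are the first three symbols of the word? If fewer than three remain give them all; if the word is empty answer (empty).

[0] "10011"  (len 5)
[1] "0011111"  (len 7)
[2] "011111"  (len 6)
[3] "11111"  (len 5)
[4] "11111101"  (len 8)
[5] "1111101111"  (len 10)
[6] "1111011111"  (len 10)
[7] "1110111110010"  (len 13)
[8] "1101111100101101"  (len 16)
[9] "101111100101101111"  (len 18)
[10] "011111001011011111"  (len 18)
[11] "11111001011011111"  (len 17)
[12] "11110010110111111101"  (len 20)
[13] "1110010110111111101111"  (len 22)
[14] "1100101101111111011111"  (len 22)
[15] "1001011011111110111110010"  (len 25)
[16] "0010110111111101111100101101"  (len 28)
[17] "010110111111101111100101101"  (len 27)
[18] "10110111111101111100101101"  (len 26)
[19] "01101111111011111001011010010"  (len 29)
[20] "1101111111011111001011010010"  (len 28)
[21] "101111111011111001011010010111"  (len 30)

101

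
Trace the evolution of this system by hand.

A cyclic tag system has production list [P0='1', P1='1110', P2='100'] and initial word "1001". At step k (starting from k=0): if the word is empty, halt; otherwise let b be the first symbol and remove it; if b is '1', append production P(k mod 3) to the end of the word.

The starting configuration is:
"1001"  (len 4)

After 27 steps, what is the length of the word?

k=0  "1001"  (len 4)
k=1  "0011"  (len 4)
k=2  "011"  (len 3)
k=3  "11"  (len 2)
k=4  "11"  (len 2)
k=5  "11110"  (len 5)
k=6  "1110100"  (len 7)
k=7  "1101001"  (len 7)
k=8  "1010011110"  (len 10)
k=9  "010011110100"  (len 12)
k=10  "10011110100"  (len 11)
k=11  "00111101001110"  (len 14)
k=12  "0111101001110"  (len 13)
k=13  "111101001110"  (len 12)
k=14  "111010011101110"  (len 15)
k=15  "11010011101110100"  (len 17)
k=16  "10100111011101001"  (len 17)
k=17  "01001110111010011110"  (len 20)
k=18  "1001110111010011110"  (len 19)
k=19  "0011101110100111101"  (len 19)
k=20  "011101110100111101"  (len 18)
k=21  "11101110100111101"  (len 17)
k=22  "11011101001111011"  (len 17)
k=23  "10111010011110111110"  (len 20)
k=24  "0111010011110111110100"  (len 22)
k=25  "111010011110111110100"  (len 21)
k=26  "110100111101111101001110"  (len 24)
k=27  "10100111101111101001110100"  (len 26)

26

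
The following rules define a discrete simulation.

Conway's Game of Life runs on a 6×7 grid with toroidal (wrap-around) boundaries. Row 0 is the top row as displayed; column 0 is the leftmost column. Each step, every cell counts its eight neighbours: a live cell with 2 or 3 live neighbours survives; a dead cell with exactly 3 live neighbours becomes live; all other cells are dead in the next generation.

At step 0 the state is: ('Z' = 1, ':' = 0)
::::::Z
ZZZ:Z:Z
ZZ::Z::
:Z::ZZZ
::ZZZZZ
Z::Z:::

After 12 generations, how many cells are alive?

13

step 0: ::::::Z
ZZZ:Z:Z
ZZ::Z::
:Z::ZZZ
::ZZZZZ
Z::Z:::
step 1: ::ZZ:ZZ
::ZZ::Z
::::Z::
:Z:::::
:ZZ::::
Z:ZZ:::
step 2: Z::::ZZ
::Z:::Z
::ZZ:::
:ZZ::::
Z::Z:::
Z:::Z:Z
step 3: :Z:::::
ZZZZ:ZZ
:::Z:::
:Z:::::
Z:ZZ::Z
:Z::Z::
step 4: :::ZZZZ
ZZ:ZZ:Z
:::ZZ:Z
ZZ:Z:::
Z:ZZ:::
:Z:Z:::
step 5: :Z::::Z
:::::::
::::::Z
ZZ::::Z
Z::ZZ::
ZZ:::ZZ
step 6: :Z:::ZZ
Z::::::
::::::Z
:Z:::ZZ
::Z:Z::
:ZZ:ZZ:
step 7: :ZZ:ZZZ
Z::::Z:
:::::ZZ
Z::::ZZ
Z:Z:Z:Z
ZZZ:Z:Z
step 8: ::Z:Z::
ZZ:::::
::::Z::
:Z::Z::
::Z:Z::
::::Z::
step 9: :Z:Z:::
:Z:Z:::
ZZ:::::
::::ZZ:
::::ZZ:
::::ZZ:
step 10: :::Z:::
:Z:::::
ZZZ:Z::
::::ZZZ
:::Z::Z
:::Z:Z:
step 11: ::Z:Z::
ZZ:Z:::
ZZZZZ:Z
:ZZ:Z:Z
:::Z::Z
::ZZ:::
step 12: ::::Z::
:::::ZZ
::::Z:Z
::::Z:Z
ZZ::ZZ:
::Z:Z::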